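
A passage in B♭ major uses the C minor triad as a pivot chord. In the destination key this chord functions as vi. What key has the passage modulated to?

E♭ major

The numeral vi denotes a minor triad on scale degree 6. With C on degree 6, the tonic of the new key is E♭.
Degree 6 carries a minor triad in major keys, so the destination is E♭ major.
Check: the diatonic triads of E♭ major are E♭ (I), Fm (ii), Gm (iii), A♭ (IV), B♭ (V), Cm (vi), Ddim (vii°) — C minor is indeed vi.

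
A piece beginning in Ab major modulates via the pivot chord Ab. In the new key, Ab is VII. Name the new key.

Bb minor

The numeral VII denotes a major triad on scale degree 7. With Ab on degree 7, the tonic of the new key is Bb.
Degree 7 carries a major triad in natural-minor keys, so the destination is Bb minor.
Check: the diatonic triads of Bb minor (natural minor) are Bbm (i), Cdim (ii°), Db (III), Ebm (iv), Fm (v), Gb (VI), Ab (VII) — Ab is indeed VII.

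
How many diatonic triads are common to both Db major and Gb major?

Diatonic triads of Db major: Db (I), Ebm (ii), Fm (iii), Gb (IV), Ab (V), Bbm (vi), Cdim (vii°).
Diatonic triads of Gb major: Gb (I), Abm (ii), Bbm (iii), Cb (IV), Db (V), Ebm (vi), Fdim (vii°).
Matching root and quality in both lists: Db, Ebm, Gb, Bbm.
That gives 4 common triads.

4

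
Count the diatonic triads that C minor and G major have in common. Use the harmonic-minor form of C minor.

Diatonic triads of C minor (harmonic minor): C minor (i), D diminished (ii°), Eb augmented (III+), F minor (iv), G major (V), Ab major (VI), B diminished (vii°).
Diatonic triads of G major: G major (I), A minor (ii), B minor (iii), C major (IV), D major (V), E minor (vi), F# diminished (vii°).
Matching root and quality in both lists: G major.
That gives 1 common triad.

1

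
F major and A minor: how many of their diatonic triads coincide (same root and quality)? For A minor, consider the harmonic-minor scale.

3

Diatonic triads of F major: F major (I), G minor (ii), A minor (iii), Bb major (IV), C major (V), D minor (vi), E diminished (vii°).
Diatonic triads of A minor (harmonic minor): A minor (i), B diminished (ii°), C augmented (III+), D minor (iv), E major (V), F major (VI), G# diminished (vii°).
Matching root and quality in both lists: F major, A minor, D minor.
That gives 3 common triads.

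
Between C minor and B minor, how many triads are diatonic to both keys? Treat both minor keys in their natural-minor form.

Diatonic triads of C minor (natural minor): Cm (i), Ddim (ii°), Eb (III), Fm (iv), Gm (v), Ab (VI), Bb (VII).
Diatonic triads of B minor (natural minor): Bm (i), C#dim (ii°), D (III), Em (iv), F#m (v), G (VI), A (VII).
No triad has the same root and quality in both keys.

0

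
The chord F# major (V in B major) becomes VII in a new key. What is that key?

The numeral VII denotes a major triad on scale degree 7. With F# on degree 7, the tonic of the new key is G#.
Degree 7 carries a major triad in natural-minor keys, so the destination is G# minor.
Check: the diatonic triads of G# minor (natural minor) are G#m (i), A#dim (ii°), B (III), C#m (iv), D#m (v), E (VI), F# (VII) — F# major is indeed VII.

G# minor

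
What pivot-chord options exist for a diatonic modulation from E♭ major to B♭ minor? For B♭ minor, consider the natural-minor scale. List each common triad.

Triads in E♭ major: E♭ (I), Fm (ii), Gm (iii), A♭ (IV), B♭ (V), Cm (vi), Ddim (vii°).
Triads in B♭ minor (natural minor): B♭m (i), Cdim (ii°), D♭ (III), E♭m (iv), Fm (v), G♭ (VI), A♭ (VII).
Shared triads with their functions: Fm (ii in E♭ major, v in B♭ minor); A♭ (IV in E♭ major, VII in B♭ minor).

Fm, A♭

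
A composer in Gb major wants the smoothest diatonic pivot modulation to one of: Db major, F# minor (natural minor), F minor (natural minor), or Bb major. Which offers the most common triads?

Db major

Triads of Gb major: Gb major (I), Ab minor (ii), Bb minor (iii), Cb major (IV), Db major (V), Eb minor (vi), F diminished (vii°).
Db major shares 4: Gb, Bbm, Db, Ebm.
F# minor (natural minor) shares 0: none.
F minor (natural minor) shares 2: Bbm, Db.
Bb major shares 0: none.
The most common triads (4) are shared with Db major.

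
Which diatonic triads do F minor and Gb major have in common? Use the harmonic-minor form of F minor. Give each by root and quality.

Bbm, Db

Triads in F minor (harmonic minor): F minor (i), G diminished (ii°), Ab augmented (III+), Bb minor (iv), C major (V), Db major (VI), E diminished (vii°).
Triads in Gb major: Gb major (I), Ab minor (ii), Bb minor (iii), Cb major (IV), Db major (V), Eb minor (vi), F diminished (vii°).
Shared triads with their functions: Bb minor (iv in F minor, iii in Gb major); Db major (VI in F minor, V in Gb major).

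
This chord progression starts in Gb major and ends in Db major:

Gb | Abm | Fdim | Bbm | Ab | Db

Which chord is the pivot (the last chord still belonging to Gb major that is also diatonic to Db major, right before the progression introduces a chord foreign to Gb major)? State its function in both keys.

Bbm — iii in Gb major, vi in Db major

Chords diatonic to Gb major: Gb, Abm, Bbm, Cb, Db, Ebm, Fdim.
Reading the progression, the first chord not in that set is Ab, so the modulation leaves Gb major there.
The chord immediately before Ab is Bbm, which is diatonic to both keys: iii in Gb major and vi in Db major.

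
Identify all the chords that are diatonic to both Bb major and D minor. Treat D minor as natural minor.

Bb, Dm, F, Gm

Triads in Bb major: Bb (I), Cm (ii), Dm (iii), Eb (IV), F (V), Gm (vi), Adim (vii°).
Triads in D minor (natural minor): Dm (i), Edim (ii°), F (III), Gm (iv), Am (v), Bb (VI), C (VII).
Shared triads with their functions: Bb (I in Bb major, VI in D minor); Dm (iii in Bb major, i in D minor); F (V in Bb major, III in D minor); Gm (vi in Bb major, iv in D minor).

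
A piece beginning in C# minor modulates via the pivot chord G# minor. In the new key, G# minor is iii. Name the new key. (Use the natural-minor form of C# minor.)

E major

The numeral iii denotes a minor triad on scale degree 3. With G# on degree 3, the tonic of the new key is E.
Degree 3 carries a minor triad in major keys, so the destination is E major.
Check: the diatonic triads of E major are E (I), F#m (ii), G#m (iii), A (IV), B (V), C#m (vi), D#dim (vii°) — G# minor is indeed iii.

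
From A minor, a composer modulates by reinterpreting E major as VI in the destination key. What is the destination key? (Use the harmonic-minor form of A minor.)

G♯ minor

The numeral VI denotes a major triad on scale degree 6. With E on degree 6, the tonic of the new key is G♯.
Degree 6 carries a major triad in minor keys, so the destination is G♯ minor.
Check: the diatonic triads of G♯ minor (natural minor) are G♯m (i), A♯dim (ii°), B (III), C♯m (iv), D♯m (v), E (VI), F♯ (VII) — E major is indeed VI.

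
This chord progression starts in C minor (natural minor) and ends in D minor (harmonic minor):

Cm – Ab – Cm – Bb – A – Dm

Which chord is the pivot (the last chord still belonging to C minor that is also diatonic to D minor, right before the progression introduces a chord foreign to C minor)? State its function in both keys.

Bb — VII in C minor, VI in D minor

Chords diatonic to C minor: Cm, Ddim, Eb, Fm, Gm, Ab, Bb.
Reading the progression, the first chord not in that set is A, so the modulation leaves C minor there.
The chord immediately before A is Bb, which is diatonic to both keys: VII in C minor and VI in D minor.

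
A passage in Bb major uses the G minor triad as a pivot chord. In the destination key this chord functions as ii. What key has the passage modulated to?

F major

The numeral ii denotes a minor triad on scale degree 2. With G on degree 2, the tonic of the new key is F.
Degree 2 carries a minor triad in major keys, so the destination is F major.
Check: the diatonic triads of F major are F (I), Gm (ii), Am (iii), Bb (IV), C (V), Dm (vi), Edim (vii°) — G minor is indeed ii.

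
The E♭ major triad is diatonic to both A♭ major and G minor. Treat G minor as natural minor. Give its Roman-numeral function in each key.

The scale of A♭ major is A♭ B♭ C D♭ E♭ F G; E♭ is degree 5, and the triad built there (E♭-G-B♭) is major, so it is V.
The scale of G minor (natural minor) is G A B♭ C D E♭ F; E♭ is degree 6, and the triad built there (E♭-G-B♭) is major, so it is VI.

V in A♭ major; VI in G minor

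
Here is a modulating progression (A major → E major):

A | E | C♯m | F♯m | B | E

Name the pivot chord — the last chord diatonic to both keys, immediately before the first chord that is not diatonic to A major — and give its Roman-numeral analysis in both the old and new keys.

F♯m — vi in A major, ii in E major

Chords diatonic to A major: A, Bm, C♯m, D, E, F♯m, G♯dim.
Reading the progression, the first chord not in that set is B, so the modulation leaves A major there.
The chord immediately before B is F♯m, which is diatonic to both keys: vi in A major and ii in E major.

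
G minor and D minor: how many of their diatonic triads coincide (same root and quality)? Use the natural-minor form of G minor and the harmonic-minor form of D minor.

3

Diatonic triads of G minor (natural minor): Gm (i), Adim (ii°), B♭ (III), Cm (iv), Dm (v), E♭ (VI), F (VII).
Diatonic triads of D minor (harmonic minor): Dm (i), Edim (ii°), Faug (III+), Gm (iv), A (V), B♭ (VI), C♯dim (vii°).
Matching root and quality in both lists: Gm, B♭, Dm.
That gives 3 common triads.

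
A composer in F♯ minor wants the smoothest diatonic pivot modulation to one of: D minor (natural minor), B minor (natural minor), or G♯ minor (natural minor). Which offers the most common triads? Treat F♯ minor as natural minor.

Triads of F♯ minor (natural minor): F♯m (i), G♯dim (ii°), A (III), Bm (iv), C♯m (v), D (VI), E (VII).
D minor (natural minor) shares 0: none.
B minor (natural minor) shares 4: F♯m, A, Bm, D.
G♯ minor (natural minor) shares 2: C♯m, E.
The most common triads (4) are shared with B minor.

B minor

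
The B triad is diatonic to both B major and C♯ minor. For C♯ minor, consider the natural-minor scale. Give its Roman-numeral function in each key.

I in B major; VII in C♯ minor

The scale of B major is B C♯ D♯ E F♯ G♯ A♯; B is degree 1, and the triad built there (B-D♯-F♯) is major, so it is I.
The scale of C♯ minor (natural minor) is C♯ D♯ E F♯ G♯ A B; B is degree 7, and the triad built there (B-D♯-F♯) is major, so it is VII.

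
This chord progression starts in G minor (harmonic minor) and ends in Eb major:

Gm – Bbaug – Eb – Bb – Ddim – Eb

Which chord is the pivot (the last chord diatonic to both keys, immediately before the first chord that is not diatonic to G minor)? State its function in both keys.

Eb — VI in G minor, I in Eb major

Chords diatonic to G minor: Gm, Adim, Bbaug, Cm, D, Eb, F#dim.
Reading the progression, the first chord not in that set is Bb, so the modulation leaves G minor there.
The chord immediately before Bb is Eb, which is diatonic to both keys: VI in G minor and I in Eb major.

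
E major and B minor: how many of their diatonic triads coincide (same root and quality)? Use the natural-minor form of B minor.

Diatonic triads of E major: E (I), F#m (ii), G#m (iii), A (IV), B (V), C#m (vi), D#dim (vii°).
Diatonic triads of B minor (natural minor): Bm (i), C#dim (ii°), D (III), Em (iv), F#m (v), G (VI), A (VII).
Matching root and quality in both lists: F#m, A.
That gives 2 common triads.

2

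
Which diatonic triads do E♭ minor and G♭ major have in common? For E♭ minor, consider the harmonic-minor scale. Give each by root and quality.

Triads in E♭ minor (harmonic minor): E♭ minor (i), F diminished (ii°), G♭ augmented (III+), A♭ minor (iv), B♭ major (V), C♭ major (VI), D diminished (vii°).
Triads in G♭ major: G♭ major (I), A♭ minor (ii), B♭ minor (iii), C♭ major (IV), D♭ major (V), E♭ minor (vi), F diminished (vii°).
Shared triads with their functions: E♭ minor (i in E♭ minor, vi in G♭ major); F diminished (ii° in E♭ minor, vii° in G♭ major); A♭ minor (iv in E♭ minor, ii in G♭ major); C♭ major (VI in E♭ minor, IV in G♭ major).

E♭m, Fdim, A♭m, C♭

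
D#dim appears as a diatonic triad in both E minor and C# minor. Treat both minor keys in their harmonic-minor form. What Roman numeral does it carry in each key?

vii° in E minor; ii° in C# minor

The scale of E minor (harmonic minor) is E F# G A B C D#; D# is degree 7, and the triad built there (D#-F#-A) is diminished, so it is vii°.
The scale of C# minor (harmonic minor) is C# D# E F# G# A B#; D# is degree 2, and the triad built there (D#-F#-A) is diminished, so it is ii°.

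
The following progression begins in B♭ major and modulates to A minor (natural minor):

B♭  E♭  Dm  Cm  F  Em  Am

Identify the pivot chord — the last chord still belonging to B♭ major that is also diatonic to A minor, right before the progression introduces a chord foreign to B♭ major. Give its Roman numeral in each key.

F — V in B♭ major, VI in A minor

Chords diatonic to B♭ major: B♭, Cm, Dm, E♭, F, Gm, Adim.
Reading the progression, the first chord not in that set is Em, so the modulation leaves B♭ major there.
The chord immediately before Em is F, which is diatonic to both keys: V in B♭ major and VI in A minor.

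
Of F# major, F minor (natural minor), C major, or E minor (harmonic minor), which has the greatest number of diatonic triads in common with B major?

Triads of B major: B major (I), C# minor (ii), D# minor (iii), E major (IV), F# major (V), G# minor (vi), A# diminished (vii°).
F# major shares 4: B, D#m, F#, G#m.
F minor (natural minor) shares 0: none.
C major shares 0: none.
E minor (harmonic minor) shares 1: B.
The most common triads (4) are shared with F# major.

F# major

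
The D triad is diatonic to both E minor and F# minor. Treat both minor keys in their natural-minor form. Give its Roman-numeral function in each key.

VII in E minor; VI in F# minor

The scale of E minor (natural minor) is E F# G A B C D; D is degree 7, and the triad built there (D-F#-A) is major, so it is VII.
The scale of F# minor (natural minor) is F# G# A B C# D E; D is degree 6, and the triad built there (D-F#-A) is major, so it is VI.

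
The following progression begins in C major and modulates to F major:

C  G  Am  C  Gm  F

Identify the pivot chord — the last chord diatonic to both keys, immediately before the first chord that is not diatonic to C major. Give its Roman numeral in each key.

Chords diatonic to C major: C, Dm, Em, F, G, Am, Bdim.
Reading the progression, the first chord not in that set is Gm, so the modulation leaves C major there.
The chord immediately before Gm is C, which is diatonic to both keys: I in C major and V in F major.

C — I in C major, V in F major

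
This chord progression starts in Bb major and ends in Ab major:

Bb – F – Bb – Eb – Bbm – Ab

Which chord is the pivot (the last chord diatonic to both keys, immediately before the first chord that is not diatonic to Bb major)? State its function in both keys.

Chords diatonic to Bb major: Bb, Cm, Dm, Eb, F, Gm, Adim.
Reading the progression, the first chord not in that set is Bbm, so the modulation leaves Bb major there.
The chord immediately before Bbm is Eb, which is diatonic to both keys: IV in Bb major and V in Ab major.

Eb — IV in Bb major, V in Ab major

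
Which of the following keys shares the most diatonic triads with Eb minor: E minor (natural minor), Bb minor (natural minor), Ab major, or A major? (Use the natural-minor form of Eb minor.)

Triads of Eb minor (natural minor): Eb minor (i), F diminished (ii°), Gb major (III), Ab minor (iv), Bb minor (v), Cb major (VI), Db major (VII).
E minor (natural minor) shares 0: none.
Bb minor (natural minor) shares 4: Ebm, Gb, Bbm, Db.
Ab major shares 2: Bbm, Db.
A major shares 0: none.
The most common triads (4) are shared with Bb minor.

Bb minor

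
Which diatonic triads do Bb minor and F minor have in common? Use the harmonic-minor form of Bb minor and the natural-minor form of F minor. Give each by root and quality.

Triads in Bb minor (harmonic minor): Bbm (i), Cdim (ii°), Dbaug (III+), Ebm (iv), F (V), Gb (VI), Adim (vii°).
Triads in F minor (natural minor): Fm (i), Gdim (ii°), Ab (III), Bbm (iv), Cm (v), Db (VI), Eb (VII).
Shared triads with their functions: Bbm (i in Bb minor, iv in F minor).

Bbm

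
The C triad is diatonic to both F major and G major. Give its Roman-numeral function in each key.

The scale of F major is F G A Bb C D E; C is degree 5, and the triad built there (C-E-G) is major, so it is V.
The scale of G major is G A B C D E F#; C is degree 4, and the triad built there (C-E-G) is major, so it is IV.

V in F major; IV in G major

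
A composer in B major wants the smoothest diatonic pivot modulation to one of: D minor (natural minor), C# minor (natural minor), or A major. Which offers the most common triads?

Triads of B major: B (I), C#m (ii), D#m (iii), E (IV), F# (V), G#m (vi), A#dim (vii°).
D minor (natural minor) shares 0: none.
C# minor (natural minor) shares 4: B, C#m, E, G#m.
A major shares 2: C#m, E.
The most common triads (4) are shared with C# minor.

C# minor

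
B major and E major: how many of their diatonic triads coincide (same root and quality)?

Diatonic triads of B major: B (I), C#m (ii), D#m (iii), E (IV), F# (V), G#m (vi), A#dim (vii°).
Diatonic triads of E major: E (I), F#m (ii), G#m (iii), A (IV), B (V), C#m (vi), D#dim (vii°).
Matching root and quality in both lists: B, C#m, E, G#m.
That gives 4 common triads.

4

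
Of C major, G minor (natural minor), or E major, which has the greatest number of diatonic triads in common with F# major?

Triads of F# major: F# major (I), G# minor (ii), A# minor (iii), B major (IV), C# major (V), D# minor (vi), E# diminished (vii°).
C major shares 0: none.
G minor (natural minor) shares 0: none.
E major shares 2: G#m, B.
The most common triads (2) are shared with E major.

E major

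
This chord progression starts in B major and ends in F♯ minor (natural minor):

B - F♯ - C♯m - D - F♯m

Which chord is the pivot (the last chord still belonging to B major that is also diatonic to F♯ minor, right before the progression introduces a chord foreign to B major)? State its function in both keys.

Chords diatonic to B major: B, C♯m, D♯m, E, F♯, G♯m, A♯dim.
Reading the progression, the first chord not in that set is D, so the modulation leaves B major there.
The chord immediately before D is C♯m, which is diatonic to both keys: ii in B major and v in F♯ minor.

C♯m — ii in B major, v in F♯ minor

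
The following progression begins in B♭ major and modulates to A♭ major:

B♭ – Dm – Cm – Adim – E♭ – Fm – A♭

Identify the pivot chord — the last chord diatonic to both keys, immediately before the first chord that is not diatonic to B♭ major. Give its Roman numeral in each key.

Chords diatonic to B♭ major: B♭, Cm, Dm, E♭, F, Gm, Adim.
Reading the progression, the first chord not in that set is Fm, so the modulation leaves B♭ major there.
The chord immediately before Fm is E♭, which is diatonic to both keys: IV in B♭ major and V in A♭ major.

E♭ — IV in B♭ major, V in A♭ major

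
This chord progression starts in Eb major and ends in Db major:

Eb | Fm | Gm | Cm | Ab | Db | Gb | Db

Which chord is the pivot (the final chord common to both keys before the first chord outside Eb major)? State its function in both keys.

Ab — IV in Eb major, V in Db major

Chords diatonic to Eb major: Eb, Fm, Gm, Ab, Bb, Cm, Ddim.
Reading the progression, the first chord not in that set is Db, so the modulation leaves Eb major there.
The chord immediately before Db is Ab, which is diatonic to both keys: IV in Eb major and V in Db major.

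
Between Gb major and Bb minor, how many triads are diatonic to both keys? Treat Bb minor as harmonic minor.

3

Diatonic triads of Gb major: Gb (I), Abm (ii), Bbm (iii), Cb (IV), Db (V), Ebm (vi), Fdim (vii°).
Diatonic triads of Bb minor (harmonic minor): Bbm (i), Cdim (ii°), Dbaug (III+), Ebm (iv), F (V), Gb (VI), Adim (vii°).
Matching root and quality in both lists: Gb, Bbm, Ebm.
That gives 3 common triads.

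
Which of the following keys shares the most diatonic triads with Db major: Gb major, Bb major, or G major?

Gb major

Triads of Db major: Db major (I), Eb minor (ii), F minor (iii), Gb major (IV), Ab major (V), Bb minor (vi), C diminished (vii°).
Gb major shares 4: Db, Ebm, Gb, Bbm.
Bb major shares 0: none.
G major shares 0: none.
The most common triads (4) are shared with Gb major.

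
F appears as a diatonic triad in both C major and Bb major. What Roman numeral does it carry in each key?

IV in C major; V in Bb major

The scale of C major is C D E F G A B; F is degree 4, and the triad built there (F-A-C) is major, so it is IV.
The scale of Bb major is Bb C D Eb F G A; F is degree 5, and the triad built there (F-A-C) is major, so it is V.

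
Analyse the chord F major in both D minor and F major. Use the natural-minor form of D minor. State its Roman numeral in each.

The scale of D minor (natural minor) is D E F G A B♭ C; F is degree 3, and the triad built there (F-A-C) is major, so it is III.
The scale of F major is F G A B♭ C D E; F is degree 1, and the triad built there (F-A-C) is major, so it is I.

III in D minor; I in F major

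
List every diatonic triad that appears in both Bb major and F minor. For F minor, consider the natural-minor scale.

Triads in Bb major: Bb (I), Cm (ii), Dm (iii), Eb (IV), F (V), Gm (vi), Adim (vii°).
Triads in F minor (natural minor): Fm (i), Gdim (ii°), Ab (III), Bbm (iv), Cm (v), Db (VI), Eb (VII).
Shared triads with their functions: Cm (ii in Bb major, v in F minor); Eb (IV in Bb major, VII in F minor).

Cm, Eb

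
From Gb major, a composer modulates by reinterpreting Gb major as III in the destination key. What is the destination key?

Eb minor

The numeral III denotes a major triad on scale degree 3. With Gb on degree 3, the tonic of the new key is Eb.
Degree 3 carries a major triad in natural-minor keys, so the destination is Eb minor.
Check: the diatonic triads of Eb minor (natural minor) are Ebm (i), Fdim (ii°), Gb (III), Abm (iv), Bbm (v), Cb (VI), Db (VII) — Gb major is indeed III.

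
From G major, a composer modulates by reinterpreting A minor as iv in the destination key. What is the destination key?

The numeral iv denotes a minor triad on scale degree 4. With A on degree 4, the tonic of the new key is E.
Degree 4 carries a minor triad in minor keys, so the destination is E minor.
Check: the diatonic triads of E minor (natural minor) are Em (i), F#dim (ii°), G (III), Am (iv), Bm (v), C (VI), D (VII) — A minor is indeed iv.

E minor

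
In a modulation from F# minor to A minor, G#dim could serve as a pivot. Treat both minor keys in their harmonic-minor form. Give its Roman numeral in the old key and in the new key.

The scale of F# minor (harmonic minor) is F# G# A B C# D E#; G# is degree 2, and the triad built there (G#-B-D) is diminished, so it is ii°.
The scale of A minor (harmonic minor) is A B C D E F G#; G# is degree 7, and the triad built there (G#-B-D) is diminished, so it is vii°.

ii° in F# minor; vii° in A minor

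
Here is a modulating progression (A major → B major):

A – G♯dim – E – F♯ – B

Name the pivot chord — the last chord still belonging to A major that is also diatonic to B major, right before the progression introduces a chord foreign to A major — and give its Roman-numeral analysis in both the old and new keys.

E — V in A major, IV in B major

Chords diatonic to A major: A, Bm, C♯m, D, E, F♯m, G♯dim.
Reading the progression, the first chord not in that set is F♯, so the modulation leaves A major there.
The chord immediately before F♯ is E, which is diatonic to both keys: V in A major and IV in B major.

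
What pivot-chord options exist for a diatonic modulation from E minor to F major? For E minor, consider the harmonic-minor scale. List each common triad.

Am, C

Triads in E minor (harmonic minor): Em (i), F#dim (ii°), Gaug (III+), Am (iv), B (V), C (VI), D#dim (vii°).
Triads in F major: F (I), Gm (ii), Am (iii), Bb (IV), C (V), Dm (vi), Edim (vii°).
Shared triads with their functions: Am (iv in E minor, iii in F major); C (VI in E minor, V in F major).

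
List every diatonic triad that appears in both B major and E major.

B, C♯m, E, G♯m

Triads in B major: B major (I), C♯ minor (ii), D♯ minor (iii), E major (IV), F♯ major (V), G♯ minor (vi), A♯ diminished (vii°).
Triads in E major: E major (I), F♯ minor (ii), G♯ minor (iii), A major (IV), B major (V), C♯ minor (vi), D♯ diminished (vii°).
Shared triads with their functions: B major (I in B major, V in E major); C♯ minor (ii in B major, vi in E major); E major (IV in B major, I in E major); G♯ minor (vi in B major, iii in E major).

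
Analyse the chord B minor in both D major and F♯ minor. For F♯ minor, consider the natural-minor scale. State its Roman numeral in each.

vi in D major; iv in F♯ minor

The scale of D major is D E F♯ G A B C♯; B is degree 6, and the triad built there (B-D-F♯) is minor, so it is vi.
The scale of F♯ minor (natural minor) is F♯ G♯ A B C♯ D E; B is degree 4, and the triad built there (B-D-F♯) is minor, so it is iv.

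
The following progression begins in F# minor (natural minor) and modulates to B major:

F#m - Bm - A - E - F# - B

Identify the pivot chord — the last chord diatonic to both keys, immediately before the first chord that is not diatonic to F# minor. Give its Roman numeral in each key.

E — VII in F# minor, IV in B major

Chords diatonic to F# minor: F#m, G#dim, A, Bm, C#m, D, E.
Reading the progression, the first chord not in that set is F#, so the modulation leaves F# minor there.
The chord immediately before F# is E, which is diatonic to both keys: VII in F# minor and IV in B major.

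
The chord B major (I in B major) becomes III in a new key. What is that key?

G# minor

The numeral III denotes a major triad on scale degree 3. With B on degree 3, the tonic of the new key is G#.
Degree 3 carries a major triad in natural-minor keys, so the destination is G# minor.
Check: the diatonic triads of G# minor (natural minor) are G#m (i), A#dim (ii°), B (III), C#m (iv), D#m (v), E (VI), F# (VII) — B major is indeed III.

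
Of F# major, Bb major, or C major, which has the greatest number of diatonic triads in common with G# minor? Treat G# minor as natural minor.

Triads of G# minor (natural minor): G#m (i), A#dim (ii°), B (III), C#m (iv), D#m (v), E (VI), F# (VII).
F# major shares 4: G#m, B, D#m, F#.
Bb major shares 0: none.
C major shares 0: none.
The most common triads (4) are shared with F# major.

F# major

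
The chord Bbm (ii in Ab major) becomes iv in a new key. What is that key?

F minor

The numeral iv denotes a minor triad on scale degree 4. With Bb on degree 4, the tonic of the new key is F.
Degree 4 carries a minor triad in minor keys, so the destination is F minor.
Check: the diatonic triads of F minor (natural minor) are Fm (i), Gdim (ii°), Ab (III), Bbm (iv), Cm (v), Db (VI), Eb (VII) — Bbm is indeed iv.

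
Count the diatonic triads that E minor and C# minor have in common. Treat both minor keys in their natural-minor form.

Diatonic triads of E minor (natural minor): Em (i), F#dim (ii°), G (III), Am (iv), Bm (v), C (VI), D (VII).
Diatonic triads of C# minor (natural minor): C#m (i), D#dim (ii°), E (III), F#m (iv), G#m (v), A (VI), B (VII).
No triad has the same root and quality in both keys.

0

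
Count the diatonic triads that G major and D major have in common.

4

Diatonic triads of G major: G (I), Am (ii), Bm (iii), C (IV), D (V), Em (vi), F♯dim (vii°).
Diatonic triads of D major: D (I), Em (ii), F♯m (iii), G (IV), A (V), Bm (vi), C♯dim (vii°).
Matching root and quality in both lists: G, Bm, D, Em.
That gives 4 common triads.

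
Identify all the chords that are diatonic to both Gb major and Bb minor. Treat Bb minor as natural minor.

Gb, Bbm, Db, Ebm

Triads in Gb major: Gb (I), Abm (ii), Bbm (iii), Cb (IV), Db (V), Ebm (vi), Fdim (vii°).
Triads in Bb minor (natural minor): Bbm (i), Cdim (ii°), Db (III), Ebm (iv), Fm (v), Gb (VI), Ab (VII).
Shared triads with their functions: Gb (I in Gb major, VI in Bb minor); Bbm (iii in Gb major, i in Bb minor); Db (V in Gb major, III in Bb minor); Ebm (vi in Gb major, iv in Bb minor).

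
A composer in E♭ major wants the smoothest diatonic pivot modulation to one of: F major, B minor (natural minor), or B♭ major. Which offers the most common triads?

B♭ major

Triads of E♭ major: E♭ (I), Fm (ii), Gm (iii), A♭ (IV), B♭ (V), Cm (vi), Ddim (vii°).
F major shares 2: Gm, B♭.
B minor (natural minor) shares 0: none.
B♭ major shares 4: E♭, Gm, B♭, Cm.
The most common triads (4) are shared with B♭ major.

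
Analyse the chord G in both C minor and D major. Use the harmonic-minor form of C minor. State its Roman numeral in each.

The scale of C minor (harmonic minor) is C D Eb F G Ab B; G is degree 5, and the triad built there (G-B-D) is major, so it is V.
The scale of D major is D E F# G A B C#; G is degree 4, and the triad built there (G-B-D) is major, so it is IV.

V in C minor; IV in D major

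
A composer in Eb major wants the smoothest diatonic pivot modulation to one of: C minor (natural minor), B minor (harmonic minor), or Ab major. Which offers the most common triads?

Triads of Eb major: Eb (I), Fm (ii), Gm (iii), Ab (IV), Bb (V), Cm (vi), Ddim (vii°).
C minor (natural minor) shares 7: Eb, Fm, Gm, Ab, Bb, Cm, Ddim.
B minor (harmonic minor) shares 0: none.
Ab major shares 4: Eb, Fm, Ab, Cm.
The most common triads (7) are shared with C minor.

C minor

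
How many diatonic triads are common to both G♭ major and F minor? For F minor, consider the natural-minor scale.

2

Diatonic triads of G♭ major: G♭ major (I), A♭ minor (ii), B♭ minor (iii), C♭ major (IV), D♭ major (V), E♭ minor (vi), F diminished (vii°).
Diatonic triads of F minor (natural minor): F minor (i), G diminished (ii°), A♭ major (III), B♭ minor (iv), C minor (v), D♭ major (VI), E♭ major (VII).
Matching root and quality in both lists: B♭ minor, D♭ major.
That gives 2 common triads.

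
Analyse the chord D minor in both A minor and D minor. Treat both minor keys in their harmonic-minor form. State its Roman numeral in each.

iv in A minor; i in D minor

The scale of A minor (harmonic minor) is A B C D E F G♯; D is degree 4, and the triad built there (D-F-A) is minor, so it is iv.
The scale of D minor (harmonic minor) is D E F G A B♭ C♯; D is degree 1, and the triad built there (D-F-A) is minor, so it is i.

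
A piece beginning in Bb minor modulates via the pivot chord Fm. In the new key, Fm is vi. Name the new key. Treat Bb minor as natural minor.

Ab major

The numeral vi denotes a minor triad on scale degree 6. With F on degree 6, the tonic of the new key is Ab.
Degree 6 carries a minor triad in major keys, so the destination is Ab major.
Check: the diatonic triads of Ab major are Ab (I), Bbm (ii), Cm (iii), Db (IV), Eb (V), Fm (vi), Gdim (vii°) — Fm is indeed vi.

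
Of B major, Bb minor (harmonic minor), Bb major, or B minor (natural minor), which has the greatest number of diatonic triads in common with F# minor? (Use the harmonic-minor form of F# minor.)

B minor

Triads of F# minor (harmonic minor): F#m (i), G#dim (ii°), Aaug (III+), Bm (iv), C# (V), D (VI), E#dim (vii°).
B major shares 0: none.
Bb minor (harmonic minor) shares 0: none.
Bb major shares 0: none.
B minor (natural minor) shares 3: F#m, Bm, D.
The most common triads (3) are shared with B minor.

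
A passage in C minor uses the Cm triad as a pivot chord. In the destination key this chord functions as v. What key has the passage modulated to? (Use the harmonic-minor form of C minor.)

F minor

The numeral v denotes a minor triad on scale degree 5. With C on degree 5, the tonic of the new key is F.
Degree 5 carries a minor triad in natural-minor keys, so the destination is F minor.
Check: the diatonic triads of F minor (natural minor) are Fm (i), Gdim (ii°), Ab (III), Bbm (iv), Cm (v), Db (VI), Eb (VII) — Cm is indeed v.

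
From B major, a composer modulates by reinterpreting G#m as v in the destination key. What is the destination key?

C# minor

The numeral v denotes a minor triad on scale degree 5. With G# on degree 5, the tonic of the new key is C#.
Degree 5 carries a minor triad in natural-minor keys, so the destination is C# minor.
Check: the diatonic triads of C# minor (natural minor) are C#m (i), D#dim (ii°), E (III), F#m (iv), G#m (v), A (VI), B (VII) — G#m is indeed v.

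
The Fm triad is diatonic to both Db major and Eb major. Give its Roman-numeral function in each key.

The scale of Db major is Db Eb F Gb Ab Bb C; F is degree 3, and the triad built there (F-Ab-C) is minor, so it is iii.
The scale of Eb major is Eb F G Ab Bb C D; F is degree 2, and the triad built there (F-Ab-C) is minor, so it is ii.

iii in Db major; ii in Eb major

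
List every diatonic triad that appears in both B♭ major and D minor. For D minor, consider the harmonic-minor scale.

B♭, Dm, Gm

Triads in B♭ major: B♭ major (I), C minor (ii), D minor (iii), E♭ major (IV), F major (V), G minor (vi), A diminished (vii°).
Triads in D minor (harmonic minor): D minor (i), E diminished (ii°), F augmented (III+), G minor (iv), A major (V), B♭ major (VI), C♯ diminished (vii°).
Shared triads with their functions: B♭ major (I in B♭ major, VI in D minor); D minor (iii in B♭ major, i in D minor); G minor (vi in B♭ major, iv in D minor).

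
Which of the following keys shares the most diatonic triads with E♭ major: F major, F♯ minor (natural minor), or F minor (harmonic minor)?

F major

Triads of E♭ major: E♭ major (I), F minor (ii), G minor (iii), A♭ major (IV), B♭ major (V), C minor (vi), D diminished (vii°).
F major shares 2: Gm, B♭.
F♯ minor (natural minor) shares 0: none.
F minor (harmonic minor) shares 1: Fm.
The most common triads (2) are shared with F major.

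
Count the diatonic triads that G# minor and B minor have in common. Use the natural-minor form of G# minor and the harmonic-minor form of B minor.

2

Diatonic triads of G# minor (natural minor): G# minor (i), A# diminished (ii°), B major (III), C# minor (iv), D# minor (v), E major (VI), F# major (VII).
Diatonic triads of B minor (harmonic minor): B minor (i), C# diminished (ii°), D augmented (III+), E minor (iv), F# major (V), G major (VI), A# diminished (vii°).
Matching root and quality in both lists: A# diminished, F# major.
That gives 2 common triads.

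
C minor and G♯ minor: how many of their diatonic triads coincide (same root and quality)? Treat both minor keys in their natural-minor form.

Diatonic triads of C minor (natural minor): Cm (i), Ddim (ii°), E♭ (III), Fm (iv), Gm (v), A♭ (VI), B♭ (VII).
Diatonic triads of G♯ minor (natural minor): G♯m (i), A♯dim (ii°), B (III), C♯m (iv), D♯m (v), E (VI), F♯ (VII).
No triad has the same root and quality in both keys.

0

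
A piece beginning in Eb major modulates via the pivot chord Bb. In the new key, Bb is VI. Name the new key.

The numeral VI denotes a major triad on scale degree 6. With Bb on degree 6, the tonic of the new key is D.
Degree 6 carries a major triad in minor keys, so the destination is D minor.
Check: the diatonic triads of D minor (natural minor) are Dm (i), Edim (ii°), F (III), Gm (iv), Am (v), Bb (VI), C (VII) — Bb is indeed VI.

D minor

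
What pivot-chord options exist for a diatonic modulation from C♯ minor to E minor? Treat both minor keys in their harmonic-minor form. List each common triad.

Triads in C♯ minor (harmonic minor): C♯ minor (i), D♯ diminished (ii°), E augmented (III+), F♯ minor (iv), G♯ major (V), A major (VI), B♯ diminished (vii°).
Triads in E minor (harmonic minor): E minor (i), F♯ diminished (ii°), G augmented (III+), A minor (iv), B major (V), C major (VI), D♯ diminished (vii°).
Shared triads with their functions: D♯ diminished (ii° in C♯ minor, vii° in E minor).

D♯dim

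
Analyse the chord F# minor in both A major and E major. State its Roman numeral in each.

The scale of A major is A B C# D E F# G#; F# is degree 6, and the triad built there (F#-A-C#) is minor, so it is vi.
The scale of E major is E F# G# A B C# D#; F# is degree 2, and the triad built there (F#-A-C#) is minor, so it is ii.

vi in A major; ii in E major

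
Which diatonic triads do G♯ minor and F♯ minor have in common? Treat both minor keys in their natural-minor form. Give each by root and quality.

C♯m, E

Triads in G♯ minor (natural minor): G♯ minor (i), A♯ diminished (ii°), B major (III), C♯ minor (iv), D♯ minor (v), E major (VI), F♯ major (VII).
Triads in F♯ minor (natural minor): F♯ minor (i), G♯ diminished (ii°), A major (III), B minor (iv), C♯ minor (v), D major (VI), E major (VII).
Shared triads with their functions: C♯ minor (iv in G♯ minor, v in F♯ minor); E major (VI in G♯ minor, VII in F♯ minor).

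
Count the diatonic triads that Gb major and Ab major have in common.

Diatonic triads of Gb major: Gb (I), Abm (ii), Bbm (iii), Cb (IV), Db (V), Ebm (vi), Fdim (vii°).
Diatonic triads of Ab major: Ab (I), Bbm (ii), Cm (iii), Db (IV), Eb (V), Fm (vi), Gdim (vii°).
Matching root and quality in both lists: Bbm, Db.
That gives 2 common triads.

2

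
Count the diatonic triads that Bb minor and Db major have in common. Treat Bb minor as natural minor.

7

Diatonic triads of Bb minor (natural minor): Bb minor (i), C diminished (ii°), Db major (III), Eb minor (iv), F minor (v), Gb major (VI), Ab major (VII).
Diatonic triads of Db major: Db major (I), Eb minor (ii), F minor (iii), Gb major (IV), Ab major (V), Bb minor (vi), C diminished (vii°).
Matching root and quality in both lists: Bb minor, C diminished, Db major, Eb minor, F minor, Gb major, Ab major.
That gives 7 common triads.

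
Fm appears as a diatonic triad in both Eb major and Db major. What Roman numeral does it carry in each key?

ii in Eb major; iii in Db major

The scale of Eb major is Eb F G Ab Bb C D; F is degree 2, and the triad built there (F-Ab-C) is minor, so it is ii.
The scale of Db major is Db Eb F Gb Ab Bb C; F is degree 3, and the triad built there (F-Ab-C) is minor, so it is iii.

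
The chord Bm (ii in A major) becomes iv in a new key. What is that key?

F♯ minor

The numeral iv denotes a minor triad on scale degree 4. With B on degree 4, the tonic of the new key is F♯.
Degree 4 carries a minor triad in minor keys, so the destination is F♯ minor.
Check: the diatonic triads of F♯ minor (natural minor) are F♯m (i), G♯dim (ii°), A (III), Bm (iv), C♯m (v), D (VI), E (VII) — Bm is indeed iv.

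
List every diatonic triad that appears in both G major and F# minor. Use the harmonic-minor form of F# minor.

Triads in G major: G major (I), A minor (ii), B minor (iii), C major (IV), D major (V), E minor (vi), F# diminished (vii°).
Triads in F# minor (harmonic minor): F# minor (i), G# diminished (ii°), A augmented (III+), B minor (iv), C# major (V), D major (VI), E# diminished (vii°).
Shared triads with their functions: B minor (iii in G major, iv in F# minor); D major (V in G major, VI in F# minor).

Bm, D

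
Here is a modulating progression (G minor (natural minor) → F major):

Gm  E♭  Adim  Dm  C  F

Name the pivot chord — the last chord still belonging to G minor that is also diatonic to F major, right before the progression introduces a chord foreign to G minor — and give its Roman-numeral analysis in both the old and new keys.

Dm — v in G minor, vi in F major

Chords diatonic to G minor: Gm, Adim, B♭, Cm, Dm, E♭, F.
Reading the progression, the first chord not in that set is C, so the modulation leaves G minor there.
The chord immediately before C is Dm, which is diatonic to both keys: v in G minor and vi in F major.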